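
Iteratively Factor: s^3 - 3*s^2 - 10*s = (s)*(s^2 - 3*s - 10) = s*(s + 2)*(s - 5)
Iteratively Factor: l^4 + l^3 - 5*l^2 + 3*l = (l + 3)*(l^3 - 2*l^2 + l) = (l - 1)*(l + 3)*(l^2 - l) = l*(l - 1)*(l + 3)*(l - 1)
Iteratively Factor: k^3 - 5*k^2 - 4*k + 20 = (k - 2)*(k^2 - 3*k - 10) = (k - 2)*(k + 2)*(k - 5)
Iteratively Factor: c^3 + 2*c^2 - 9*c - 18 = (c + 2)*(c^2 - 9) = (c + 2)*(c + 3)*(c - 3)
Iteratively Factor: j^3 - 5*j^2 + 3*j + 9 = (j + 1)*(j^2 - 6*j + 9) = (j - 3)*(j + 1)*(j - 3)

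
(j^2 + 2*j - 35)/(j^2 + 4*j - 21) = (j - 5)/(j - 3)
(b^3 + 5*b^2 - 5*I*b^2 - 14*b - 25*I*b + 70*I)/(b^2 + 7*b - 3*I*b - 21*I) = (b^2 - b*(2 + 5*I) + 10*I)/(b - 3*I)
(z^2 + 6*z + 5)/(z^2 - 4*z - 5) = (z + 5)/(z - 5)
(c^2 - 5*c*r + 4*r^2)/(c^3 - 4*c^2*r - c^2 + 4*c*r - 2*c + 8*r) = (c - r)/(c^2 - c - 2)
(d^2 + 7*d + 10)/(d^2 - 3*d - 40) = (d + 2)/(d - 8)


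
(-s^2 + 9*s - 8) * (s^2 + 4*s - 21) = -s^4 + 5*s^3 + 49*s^2 - 221*s + 168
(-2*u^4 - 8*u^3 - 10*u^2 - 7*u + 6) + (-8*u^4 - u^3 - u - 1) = -10*u^4 - 9*u^3 - 10*u^2 - 8*u + 5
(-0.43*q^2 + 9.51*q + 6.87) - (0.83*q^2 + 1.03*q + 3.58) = -1.26*q^2 + 8.48*q + 3.29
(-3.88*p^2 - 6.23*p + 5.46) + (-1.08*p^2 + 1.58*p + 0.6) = -4.96*p^2 - 4.65*p + 6.06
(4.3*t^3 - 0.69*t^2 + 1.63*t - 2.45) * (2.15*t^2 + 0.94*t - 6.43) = 9.245*t^5 + 2.5585*t^4 - 24.7931*t^3 + 0.701399999999999*t^2 - 12.7839*t + 15.7535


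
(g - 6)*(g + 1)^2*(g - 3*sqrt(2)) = g^4 - 3*sqrt(2)*g^3 - 4*g^3 - 11*g^2 + 12*sqrt(2)*g^2 - 6*g + 33*sqrt(2)*g + 18*sqrt(2)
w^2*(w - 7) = w^3 - 7*w^2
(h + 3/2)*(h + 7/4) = h^2 + 13*h/4 + 21/8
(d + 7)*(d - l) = d^2 - d*l + 7*d - 7*l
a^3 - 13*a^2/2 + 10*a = a*(a - 4)*(a - 5/2)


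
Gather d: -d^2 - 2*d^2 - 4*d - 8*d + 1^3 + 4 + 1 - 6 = -3*d^2 - 12*d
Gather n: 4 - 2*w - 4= -2*w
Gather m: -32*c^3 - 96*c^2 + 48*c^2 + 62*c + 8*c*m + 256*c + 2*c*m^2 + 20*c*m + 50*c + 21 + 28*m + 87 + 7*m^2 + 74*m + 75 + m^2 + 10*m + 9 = -32*c^3 - 48*c^2 + 368*c + m^2*(2*c + 8) + m*(28*c + 112) + 192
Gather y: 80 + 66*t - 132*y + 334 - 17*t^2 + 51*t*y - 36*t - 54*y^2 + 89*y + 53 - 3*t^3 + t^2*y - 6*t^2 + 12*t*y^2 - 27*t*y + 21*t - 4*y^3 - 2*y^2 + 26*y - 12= -3*t^3 - 23*t^2 + 51*t - 4*y^3 + y^2*(12*t - 56) + y*(t^2 + 24*t - 17) + 455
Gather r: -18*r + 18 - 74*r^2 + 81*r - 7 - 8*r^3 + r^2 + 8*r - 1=-8*r^3 - 73*r^2 + 71*r + 10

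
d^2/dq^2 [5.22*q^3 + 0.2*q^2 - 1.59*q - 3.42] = 31.32*q + 0.4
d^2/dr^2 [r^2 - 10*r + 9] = 2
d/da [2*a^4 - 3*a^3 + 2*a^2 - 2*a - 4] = 8*a^3 - 9*a^2 + 4*a - 2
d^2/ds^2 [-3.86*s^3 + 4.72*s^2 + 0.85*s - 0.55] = 9.44 - 23.16*s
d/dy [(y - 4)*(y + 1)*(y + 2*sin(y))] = (y - 4)*(y + 1)*(2*cos(y) + 1) + (y - 4)*(y + 2*sin(y)) + (y + 1)*(y + 2*sin(y))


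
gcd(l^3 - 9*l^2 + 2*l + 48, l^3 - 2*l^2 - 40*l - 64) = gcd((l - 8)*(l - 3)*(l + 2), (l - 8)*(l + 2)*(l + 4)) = l^2 - 6*l - 16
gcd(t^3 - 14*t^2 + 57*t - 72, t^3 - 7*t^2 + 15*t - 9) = t^2 - 6*t + 9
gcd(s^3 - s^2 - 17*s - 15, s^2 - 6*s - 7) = s + 1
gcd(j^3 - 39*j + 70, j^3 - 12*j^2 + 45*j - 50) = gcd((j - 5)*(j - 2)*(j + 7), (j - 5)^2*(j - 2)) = j^2 - 7*j + 10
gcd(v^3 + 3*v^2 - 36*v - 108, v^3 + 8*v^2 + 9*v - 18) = v^2 + 9*v + 18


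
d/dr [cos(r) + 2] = -sin(r)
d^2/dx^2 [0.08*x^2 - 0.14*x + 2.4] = 0.160000000000000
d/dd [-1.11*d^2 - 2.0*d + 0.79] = -2.22*d - 2.0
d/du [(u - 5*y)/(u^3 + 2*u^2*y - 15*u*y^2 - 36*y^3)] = (-2*u^2 + 19*u*y - 37*y^2)/(u^5 + u^4*y - 29*u^3*y^2 - 45*u^2*y^3 + 216*u*y^4 + 432*y^5)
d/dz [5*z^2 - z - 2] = 10*z - 1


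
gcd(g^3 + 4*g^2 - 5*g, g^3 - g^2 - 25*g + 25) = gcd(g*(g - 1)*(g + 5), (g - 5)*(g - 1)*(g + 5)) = g^2 + 4*g - 5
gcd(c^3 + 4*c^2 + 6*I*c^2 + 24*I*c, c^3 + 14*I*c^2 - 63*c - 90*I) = c + 6*I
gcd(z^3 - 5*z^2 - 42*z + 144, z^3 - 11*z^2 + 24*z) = z^2 - 11*z + 24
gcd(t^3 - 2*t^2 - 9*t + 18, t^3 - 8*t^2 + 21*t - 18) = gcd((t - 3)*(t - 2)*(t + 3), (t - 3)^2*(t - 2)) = t^2 - 5*t + 6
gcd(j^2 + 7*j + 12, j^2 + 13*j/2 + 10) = j + 4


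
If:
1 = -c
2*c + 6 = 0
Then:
No Solution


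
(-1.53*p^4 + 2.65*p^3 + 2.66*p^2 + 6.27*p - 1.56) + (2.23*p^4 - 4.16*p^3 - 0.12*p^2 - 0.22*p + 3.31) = 0.7*p^4 - 1.51*p^3 + 2.54*p^2 + 6.05*p + 1.75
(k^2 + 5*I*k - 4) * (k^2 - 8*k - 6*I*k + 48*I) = k^4 - 8*k^3 - I*k^3 + 26*k^2 + 8*I*k^2 - 208*k + 24*I*k - 192*I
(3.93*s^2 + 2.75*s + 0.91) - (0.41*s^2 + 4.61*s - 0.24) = 3.52*s^2 - 1.86*s + 1.15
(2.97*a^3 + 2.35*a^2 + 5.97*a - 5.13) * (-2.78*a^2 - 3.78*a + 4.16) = -8.2566*a^5 - 17.7596*a^4 - 13.1244*a^3 + 1.4708*a^2 + 44.2266*a - 21.3408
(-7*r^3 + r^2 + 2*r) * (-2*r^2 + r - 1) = 14*r^5 - 9*r^4 + 4*r^3 + r^2 - 2*r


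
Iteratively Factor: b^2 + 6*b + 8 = (b + 2)*(b + 4)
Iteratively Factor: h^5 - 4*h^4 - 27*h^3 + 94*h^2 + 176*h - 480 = (h + 3)*(h^4 - 7*h^3 - 6*h^2 + 112*h - 160) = (h + 3)*(h + 4)*(h^3 - 11*h^2 + 38*h - 40) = (h - 4)*(h + 3)*(h + 4)*(h^2 - 7*h + 10) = (h - 5)*(h - 4)*(h + 3)*(h + 4)*(h - 2)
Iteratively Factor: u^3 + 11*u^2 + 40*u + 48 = (u + 4)*(u^2 + 7*u + 12) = (u + 3)*(u + 4)*(u + 4)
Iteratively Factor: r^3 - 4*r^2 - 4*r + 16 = (r + 2)*(r^2 - 6*r + 8) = (r - 2)*(r + 2)*(r - 4)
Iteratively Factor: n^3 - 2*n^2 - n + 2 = (n + 1)*(n^2 - 3*n + 2) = (n - 2)*(n + 1)*(n - 1)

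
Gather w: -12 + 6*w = 6*w - 12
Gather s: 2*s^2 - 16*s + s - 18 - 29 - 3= 2*s^2 - 15*s - 50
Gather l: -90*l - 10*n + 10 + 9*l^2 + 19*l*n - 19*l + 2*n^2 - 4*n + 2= 9*l^2 + l*(19*n - 109) + 2*n^2 - 14*n + 12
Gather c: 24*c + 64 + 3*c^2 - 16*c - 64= 3*c^2 + 8*c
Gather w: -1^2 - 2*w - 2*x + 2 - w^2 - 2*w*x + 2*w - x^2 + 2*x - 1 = -w^2 - 2*w*x - x^2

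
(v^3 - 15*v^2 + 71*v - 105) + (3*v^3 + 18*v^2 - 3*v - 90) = 4*v^3 + 3*v^2 + 68*v - 195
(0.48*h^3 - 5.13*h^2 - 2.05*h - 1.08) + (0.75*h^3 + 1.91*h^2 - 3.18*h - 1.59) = 1.23*h^3 - 3.22*h^2 - 5.23*h - 2.67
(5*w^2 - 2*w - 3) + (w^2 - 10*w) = 6*w^2 - 12*w - 3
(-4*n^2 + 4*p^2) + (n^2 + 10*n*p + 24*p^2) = -3*n^2 + 10*n*p + 28*p^2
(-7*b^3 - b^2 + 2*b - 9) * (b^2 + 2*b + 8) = -7*b^5 - 15*b^4 - 56*b^3 - 13*b^2 - 2*b - 72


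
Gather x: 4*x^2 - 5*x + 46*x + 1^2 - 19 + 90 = 4*x^2 + 41*x + 72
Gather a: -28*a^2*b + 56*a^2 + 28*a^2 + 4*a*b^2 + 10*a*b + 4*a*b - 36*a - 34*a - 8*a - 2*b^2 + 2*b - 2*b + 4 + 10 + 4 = a^2*(84 - 28*b) + a*(4*b^2 + 14*b - 78) - 2*b^2 + 18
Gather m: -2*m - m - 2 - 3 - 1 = -3*m - 6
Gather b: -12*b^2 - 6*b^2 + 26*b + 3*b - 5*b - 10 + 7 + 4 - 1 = -18*b^2 + 24*b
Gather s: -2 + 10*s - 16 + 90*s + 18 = 100*s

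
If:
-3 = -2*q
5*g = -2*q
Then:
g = -3/5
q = 3/2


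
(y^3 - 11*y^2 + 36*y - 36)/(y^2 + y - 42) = (y^2 - 5*y + 6)/(y + 7)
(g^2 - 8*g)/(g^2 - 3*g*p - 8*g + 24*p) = g/(g - 3*p)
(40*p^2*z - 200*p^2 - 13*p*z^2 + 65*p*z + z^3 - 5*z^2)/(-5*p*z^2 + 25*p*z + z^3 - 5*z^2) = (-8*p + z)/z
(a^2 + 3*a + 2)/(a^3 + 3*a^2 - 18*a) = (a^2 + 3*a + 2)/(a*(a^2 + 3*a - 18))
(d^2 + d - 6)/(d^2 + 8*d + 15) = (d - 2)/(d + 5)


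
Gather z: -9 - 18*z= -18*z - 9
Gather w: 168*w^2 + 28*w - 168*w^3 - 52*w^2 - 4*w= -168*w^3 + 116*w^2 + 24*w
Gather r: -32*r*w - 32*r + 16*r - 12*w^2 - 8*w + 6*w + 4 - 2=r*(-32*w - 16) - 12*w^2 - 2*w + 2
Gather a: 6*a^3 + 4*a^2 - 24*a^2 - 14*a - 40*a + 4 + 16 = 6*a^3 - 20*a^2 - 54*a + 20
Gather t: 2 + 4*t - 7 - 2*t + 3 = 2*t - 2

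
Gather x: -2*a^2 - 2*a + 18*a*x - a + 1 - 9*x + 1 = -2*a^2 - 3*a + x*(18*a - 9) + 2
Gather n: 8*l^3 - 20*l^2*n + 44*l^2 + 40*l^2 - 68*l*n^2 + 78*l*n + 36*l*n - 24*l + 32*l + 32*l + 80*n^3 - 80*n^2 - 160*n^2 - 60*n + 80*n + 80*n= 8*l^3 + 84*l^2 + 40*l + 80*n^3 + n^2*(-68*l - 240) + n*(-20*l^2 + 114*l + 100)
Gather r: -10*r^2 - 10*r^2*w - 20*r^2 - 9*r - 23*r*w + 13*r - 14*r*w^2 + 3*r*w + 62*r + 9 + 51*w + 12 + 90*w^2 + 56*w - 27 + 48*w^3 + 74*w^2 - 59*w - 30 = r^2*(-10*w - 30) + r*(-14*w^2 - 20*w + 66) + 48*w^3 + 164*w^2 + 48*w - 36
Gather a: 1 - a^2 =1 - a^2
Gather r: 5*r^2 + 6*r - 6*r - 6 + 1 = 5*r^2 - 5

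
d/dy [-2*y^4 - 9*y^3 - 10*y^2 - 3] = y*(-8*y^2 - 27*y - 20)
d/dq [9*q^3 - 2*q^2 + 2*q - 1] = 27*q^2 - 4*q + 2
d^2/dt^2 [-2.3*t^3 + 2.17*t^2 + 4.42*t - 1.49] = 4.34 - 13.8*t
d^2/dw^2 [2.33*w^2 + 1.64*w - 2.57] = 4.66000000000000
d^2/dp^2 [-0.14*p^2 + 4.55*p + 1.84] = -0.280000000000000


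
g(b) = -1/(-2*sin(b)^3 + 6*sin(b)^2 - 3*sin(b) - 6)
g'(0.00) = -0.08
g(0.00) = 0.17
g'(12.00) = -1.70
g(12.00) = 0.42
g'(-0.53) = -1.26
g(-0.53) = 0.37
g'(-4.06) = -0.05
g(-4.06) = 0.18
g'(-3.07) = 0.12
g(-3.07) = 0.17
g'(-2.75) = 0.52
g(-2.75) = 0.26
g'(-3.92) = -0.05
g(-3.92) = 0.17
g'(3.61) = 0.82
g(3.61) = 0.31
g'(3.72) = 1.89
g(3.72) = 0.45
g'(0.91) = 0.05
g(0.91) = 0.18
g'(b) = -(6*sin(b)^2*cos(b) - 12*sin(b)*cos(b) + 3*cos(b))/(-2*sin(b)^3 + 6*sin(b)^2 - 3*sin(b) - 6)^2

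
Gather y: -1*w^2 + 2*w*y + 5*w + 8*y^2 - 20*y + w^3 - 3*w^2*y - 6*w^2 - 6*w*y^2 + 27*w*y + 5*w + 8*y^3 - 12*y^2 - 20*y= w^3 - 7*w^2 + 10*w + 8*y^3 + y^2*(-6*w - 4) + y*(-3*w^2 + 29*w - 40)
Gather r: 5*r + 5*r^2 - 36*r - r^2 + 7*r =4*r^2 - 24*r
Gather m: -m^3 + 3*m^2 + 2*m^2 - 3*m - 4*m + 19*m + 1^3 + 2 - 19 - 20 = -m^3 + 5*m^2 + 12*m - 36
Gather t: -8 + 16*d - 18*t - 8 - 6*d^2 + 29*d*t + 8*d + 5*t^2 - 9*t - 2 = -6*d^2 + 24*d + 5*t^2 + t*(29*d - 27) - 18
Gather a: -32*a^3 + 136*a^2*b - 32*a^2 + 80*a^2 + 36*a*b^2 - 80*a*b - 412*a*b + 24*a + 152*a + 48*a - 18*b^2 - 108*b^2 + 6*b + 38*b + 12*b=-32*a^3 + a^2*(136*b + 48) + a*(36*b^2 - 492*b + 224) - 126*b^2 + 56*b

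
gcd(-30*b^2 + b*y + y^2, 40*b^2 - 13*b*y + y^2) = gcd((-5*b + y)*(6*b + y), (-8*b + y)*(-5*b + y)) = -5*b + y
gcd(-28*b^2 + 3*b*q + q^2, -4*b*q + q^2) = -4*b + q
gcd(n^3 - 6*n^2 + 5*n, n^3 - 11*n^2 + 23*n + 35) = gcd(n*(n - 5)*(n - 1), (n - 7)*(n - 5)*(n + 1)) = n - 5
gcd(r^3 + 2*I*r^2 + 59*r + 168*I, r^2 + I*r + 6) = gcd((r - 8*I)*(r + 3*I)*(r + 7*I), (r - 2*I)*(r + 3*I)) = r + 3*I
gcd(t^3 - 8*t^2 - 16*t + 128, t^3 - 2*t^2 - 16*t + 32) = t^2 - 16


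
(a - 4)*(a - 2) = a^2 - 6*a + 8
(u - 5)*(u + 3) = u^2 - 2*u - 15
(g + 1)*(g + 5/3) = g^2 + 8*g/3 + 5/3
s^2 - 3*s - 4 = (s - 4)*(s + 1)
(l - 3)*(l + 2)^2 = l^3 + l^2 - 8*l - 12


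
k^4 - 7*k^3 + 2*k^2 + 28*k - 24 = (k - 6)*(k - 2)*(k - 1)*(k + 2)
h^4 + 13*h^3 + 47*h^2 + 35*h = h*(h + 1)*(h + 5)*(h + 7)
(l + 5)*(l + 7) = l^2 + 12*l + 35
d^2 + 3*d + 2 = (d + 1)*(d + 2)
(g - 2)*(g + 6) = g^2 + 4*g - 12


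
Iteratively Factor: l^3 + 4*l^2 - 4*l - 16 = (l + 2)*(l^2 + 2*l - 8) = (l + 2)*(l + 4)*(l - 2)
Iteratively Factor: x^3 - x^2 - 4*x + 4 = (x + 2)*(x^2 - 3*x + 2) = (x - 2)*(x + 2)*(x - 1)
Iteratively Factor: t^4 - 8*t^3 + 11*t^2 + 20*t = (t)*(t^3 - 8*t^2 + 11*t + 20) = t*(t - 5)*(t^2 - 3*t - 4) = t*(t - 5)*(t - 4)*(t + 1)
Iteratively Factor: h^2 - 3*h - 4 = (h + 1)*(h - 4)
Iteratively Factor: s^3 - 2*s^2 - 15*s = (s + 3)*(s^2 - 5*s) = (s - 5)*(s + 3)*(s)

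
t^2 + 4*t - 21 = (t - 3)*(t + 7)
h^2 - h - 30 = (h - 6)*(h + 5)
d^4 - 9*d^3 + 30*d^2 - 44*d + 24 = (d - 3)*(d - 2)^3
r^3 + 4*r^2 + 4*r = r*(r + 2)^2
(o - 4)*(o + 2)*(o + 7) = o^3 + 5*o^2 - 22*o - 56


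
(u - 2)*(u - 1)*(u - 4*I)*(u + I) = u^4 - 3*u^3 - 3*I*u^3 + 6*u^2 + 9*I*u^2 - 12*u - 6*I*u + 8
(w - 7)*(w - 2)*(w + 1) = w^3 - 8*w^2 + 5*w + 14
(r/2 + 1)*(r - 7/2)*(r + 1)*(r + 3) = r^4/2 + 5*r^3/4 - 5*r^2 - 65*r/4 - 21/2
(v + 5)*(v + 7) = v^2 + 12*v + 35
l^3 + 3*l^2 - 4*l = l*(l - 1)*(l + 4)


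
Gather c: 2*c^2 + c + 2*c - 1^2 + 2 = 2*c^2 + 3*c + 1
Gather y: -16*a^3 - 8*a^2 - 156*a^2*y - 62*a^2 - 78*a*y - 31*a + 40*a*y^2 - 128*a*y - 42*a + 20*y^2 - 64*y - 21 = -16*a^3 - 70*a^2 - 73*a + y^2*(40*a + 20) + y*(-156*a^2 - 206*a - 64) - 21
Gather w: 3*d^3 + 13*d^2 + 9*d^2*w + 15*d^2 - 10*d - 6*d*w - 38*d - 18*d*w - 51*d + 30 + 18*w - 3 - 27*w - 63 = 3*d^3 + 28*d^2 - 99*d + w*(9*d^2 - 24*d - 9) - 36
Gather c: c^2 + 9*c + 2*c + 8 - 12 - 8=c^2 + 11*c - 12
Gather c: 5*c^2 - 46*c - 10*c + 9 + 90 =5*c^2 - 56*c + 99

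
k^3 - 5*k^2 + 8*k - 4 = (k - 2)^2*(k - 1)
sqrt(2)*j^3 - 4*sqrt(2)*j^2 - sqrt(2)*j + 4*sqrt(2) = (j - 4)*(j - 1)*(sqrt(2)*j + sqrt(2))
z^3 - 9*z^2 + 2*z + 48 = (z - 8)*(z - 3)*(z + 2)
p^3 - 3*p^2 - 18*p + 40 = (p - 5)*(p - 2)*(p + 4)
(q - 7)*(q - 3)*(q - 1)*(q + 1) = q^4 - 10*q^3 + 20*q^2 + 10*q - 21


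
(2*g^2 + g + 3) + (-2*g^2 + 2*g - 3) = 3*g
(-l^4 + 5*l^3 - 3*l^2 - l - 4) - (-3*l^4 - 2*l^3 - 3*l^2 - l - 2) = 2*l^4 + 7*l^3 - 2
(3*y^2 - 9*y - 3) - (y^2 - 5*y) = 2*y^2 - 4*y - 3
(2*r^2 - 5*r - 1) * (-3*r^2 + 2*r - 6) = -6*r^4 + 19*r^3 - 19*r^2 + 28*r + 6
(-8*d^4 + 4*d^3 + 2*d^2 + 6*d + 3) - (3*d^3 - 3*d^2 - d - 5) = -8*d^4 + d^3 + 5*d^2 + 7*d + 8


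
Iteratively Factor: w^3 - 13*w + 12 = (w + 4)*(w^2 - 4*w + 3) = (w - 3)*(w + 4)*(w - 1)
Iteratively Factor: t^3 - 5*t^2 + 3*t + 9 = (t - 3)*(t^2 - 2*t - 3) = (t - 3)^2*(t + 1)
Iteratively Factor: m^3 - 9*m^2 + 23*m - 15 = (m - 3)*(m^2 - 6*m + 5) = (m - 3)*(m - 1)*(m - 5)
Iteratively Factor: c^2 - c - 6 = (c - 3)*(c + 2)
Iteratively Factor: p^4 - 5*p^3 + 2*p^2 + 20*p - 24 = (p - 2)*(p^3 - 3*p^2 - 4*p + 12) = (p - 2)^2*(p^2 - p - 6) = (p - 3)*(p - 2)^2*(p + 2)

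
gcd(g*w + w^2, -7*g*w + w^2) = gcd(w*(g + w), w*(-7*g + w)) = w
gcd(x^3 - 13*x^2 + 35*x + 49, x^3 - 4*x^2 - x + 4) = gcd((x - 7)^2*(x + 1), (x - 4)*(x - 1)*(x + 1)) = x + 1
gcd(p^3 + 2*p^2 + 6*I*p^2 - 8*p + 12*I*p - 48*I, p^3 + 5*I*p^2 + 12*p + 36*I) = p + 6*I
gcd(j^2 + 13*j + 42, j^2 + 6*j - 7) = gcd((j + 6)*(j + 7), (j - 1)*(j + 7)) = j + 7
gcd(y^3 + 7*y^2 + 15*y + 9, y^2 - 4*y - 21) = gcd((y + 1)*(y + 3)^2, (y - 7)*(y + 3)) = y + 3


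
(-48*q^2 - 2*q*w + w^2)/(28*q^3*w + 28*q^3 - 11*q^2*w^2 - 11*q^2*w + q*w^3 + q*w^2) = (-48*q^2 - 2*q*w + w^2)/(q*(28*q^2*w + 28*q^2 - 11*q*w^2 - 11*q*w + w^3 + w^2))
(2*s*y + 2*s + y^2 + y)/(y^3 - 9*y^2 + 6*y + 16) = (2*s + y)/(y^2 - 10*y + 16)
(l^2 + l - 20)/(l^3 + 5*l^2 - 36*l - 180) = (l - 4)/(l^2 - 36)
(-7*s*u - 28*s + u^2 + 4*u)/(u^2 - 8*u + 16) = (-7*s*u - 28*s + u^2 + 4*u)/(u^2 - 8*u + 16)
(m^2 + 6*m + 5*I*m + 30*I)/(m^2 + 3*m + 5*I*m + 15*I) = (m + 6)/(m + 3)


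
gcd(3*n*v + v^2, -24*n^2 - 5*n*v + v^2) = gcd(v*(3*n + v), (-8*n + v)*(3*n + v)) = 3*n + v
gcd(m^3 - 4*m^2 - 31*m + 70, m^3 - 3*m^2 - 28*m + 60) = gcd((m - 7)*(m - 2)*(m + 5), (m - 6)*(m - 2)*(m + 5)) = m^2 + 3*m - 10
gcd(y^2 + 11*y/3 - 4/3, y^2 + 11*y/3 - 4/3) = y^2 + 11*y/3 - 4/3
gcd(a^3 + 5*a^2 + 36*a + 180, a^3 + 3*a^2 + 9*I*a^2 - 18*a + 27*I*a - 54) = a + 6*I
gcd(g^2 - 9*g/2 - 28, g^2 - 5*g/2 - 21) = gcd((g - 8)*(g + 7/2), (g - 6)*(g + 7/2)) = g + 7/2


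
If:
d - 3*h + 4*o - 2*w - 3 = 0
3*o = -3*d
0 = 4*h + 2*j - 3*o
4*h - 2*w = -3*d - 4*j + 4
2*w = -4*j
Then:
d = 8/9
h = -1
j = 2/3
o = -8/9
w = -4/3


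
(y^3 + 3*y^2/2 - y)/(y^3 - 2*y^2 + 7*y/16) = 8*(2*y^2 + 3*y - 2)/(16*y^2 - 32*y + 7)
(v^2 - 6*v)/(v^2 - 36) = v/(v + 6)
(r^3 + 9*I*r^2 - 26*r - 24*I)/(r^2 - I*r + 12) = (r^2 + 6*I*r - 8)/(r - 4*I)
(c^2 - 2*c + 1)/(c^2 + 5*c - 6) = (c - 1)/(c + 6)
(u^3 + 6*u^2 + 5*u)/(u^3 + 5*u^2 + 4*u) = (u + 5)/(u + 4)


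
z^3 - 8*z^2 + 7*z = z*(z - 7)*(z - 1)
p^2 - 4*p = p*(p - 4)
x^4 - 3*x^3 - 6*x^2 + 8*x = x*(x - 4)*(x - 1)*(x + 2)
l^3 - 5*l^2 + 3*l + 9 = (l - 3)^2*(l + 1)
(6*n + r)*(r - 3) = 6*n*r - 18*n + r^2 - 3*r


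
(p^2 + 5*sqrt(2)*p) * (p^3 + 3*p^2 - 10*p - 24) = p^5 + 3*p^4 + 5*sqrt(2)*p^4 - 10*p^3 + 15*sqrt(2)*p^3 - 50*sqrt(2)*p^2 - 24*p^2 - 120*sqrt(2)*p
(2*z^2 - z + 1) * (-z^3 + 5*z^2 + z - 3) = -2*z^5 + 11*z^4 - 4*z^3 - 2*z^2 + 4*z - 3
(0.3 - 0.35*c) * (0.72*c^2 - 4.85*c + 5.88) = -0.252*c^3 + 1.9135*c^2 - 3.513*c + 1.764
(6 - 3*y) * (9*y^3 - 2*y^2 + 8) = -27*y^4 + 60*y^3 - 12*y^2 - 24*y + 48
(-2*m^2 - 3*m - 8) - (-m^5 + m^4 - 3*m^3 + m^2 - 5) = m^5 - m^4 + 3*m^3 - 3*m^2 - 3*m - 3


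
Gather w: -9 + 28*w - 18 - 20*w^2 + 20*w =-20*w^2 + 48*w - 27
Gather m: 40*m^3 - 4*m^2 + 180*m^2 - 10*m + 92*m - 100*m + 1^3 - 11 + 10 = 40*m^3 + 176*m^2 - 18*m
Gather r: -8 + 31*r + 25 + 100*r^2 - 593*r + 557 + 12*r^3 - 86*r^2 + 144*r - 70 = 12*r^3 + 14*r^2 - 418*r + 504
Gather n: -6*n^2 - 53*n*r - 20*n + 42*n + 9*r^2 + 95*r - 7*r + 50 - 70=-6*n^2 + n*(22 - 53*r) + 9*r^2 + 88*r - 20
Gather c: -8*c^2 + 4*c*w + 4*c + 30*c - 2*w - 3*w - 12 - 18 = -8*c^2 + c*(4*w + 34) - 5*w - 30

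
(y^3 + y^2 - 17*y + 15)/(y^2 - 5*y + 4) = (y^2 + 2*y - 15)/(y - 4)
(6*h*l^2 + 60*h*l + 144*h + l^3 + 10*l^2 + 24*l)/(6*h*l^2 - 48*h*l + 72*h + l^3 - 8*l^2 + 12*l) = (l^2 + 10*l + 24)/(l^2 - 8*l + 12)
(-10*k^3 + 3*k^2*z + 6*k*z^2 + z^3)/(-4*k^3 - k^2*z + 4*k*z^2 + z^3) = (10*k^2 + 7*k*z + z^2)/(4*k^2 + 5*k*z + z^2)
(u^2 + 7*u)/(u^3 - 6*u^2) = (u + 7)/(u*(u - 6))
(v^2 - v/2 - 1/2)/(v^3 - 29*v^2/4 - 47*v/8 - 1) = 4*(v - 1)/(4*v^2 - 31*v - 8)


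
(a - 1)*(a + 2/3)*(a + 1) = a^3 + 2*a^2/3 - a - 2/3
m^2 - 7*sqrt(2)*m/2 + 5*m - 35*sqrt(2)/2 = (m + 5)*(m - 7*sqrt(2)/2)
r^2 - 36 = (r - 6)*(r + 6)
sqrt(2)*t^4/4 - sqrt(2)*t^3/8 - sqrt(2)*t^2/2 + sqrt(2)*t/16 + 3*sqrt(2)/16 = (t/2 + 1/2)*(t - 3/2)*(t - sqrt(2)/2)*(sqrt(2)*t/2 + 1/2)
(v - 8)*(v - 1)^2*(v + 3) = v^4 - 7*v^3 - 13*v^2 + 43*v - 24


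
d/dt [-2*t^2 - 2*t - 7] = -4*t - 2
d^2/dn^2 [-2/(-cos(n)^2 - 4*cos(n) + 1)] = 2*(-4*sin(n)^4 + 22*sin(n)^2 + 11*cos(n) - 3*cos(3*n) + 16)/(-sin(n)^2 + 4*cos(n))^3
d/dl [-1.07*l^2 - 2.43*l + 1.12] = -2.14*l - 2.43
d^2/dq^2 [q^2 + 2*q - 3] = 2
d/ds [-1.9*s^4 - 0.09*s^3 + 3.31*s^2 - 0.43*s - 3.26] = -7.6*s^3 - 0.27*s^2 + 6.62*s - 0.43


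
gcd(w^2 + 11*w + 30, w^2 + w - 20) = w + 5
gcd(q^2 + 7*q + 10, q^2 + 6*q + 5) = q + 5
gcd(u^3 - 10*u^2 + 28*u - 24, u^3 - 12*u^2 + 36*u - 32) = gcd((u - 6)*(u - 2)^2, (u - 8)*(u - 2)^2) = u^2 - 4*u + 4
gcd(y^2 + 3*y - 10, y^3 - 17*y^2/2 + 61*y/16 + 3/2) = 1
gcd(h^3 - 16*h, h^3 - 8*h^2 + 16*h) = h^2 - 4*h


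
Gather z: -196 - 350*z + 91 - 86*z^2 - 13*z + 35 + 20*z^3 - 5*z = 20*z^3 - 86*z^2 - 368*z - 70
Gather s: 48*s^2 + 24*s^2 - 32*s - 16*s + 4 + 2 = 72*s^2 - 48*s + 6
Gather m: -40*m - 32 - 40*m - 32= -80*m - 64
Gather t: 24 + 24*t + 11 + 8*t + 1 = 32*t + 36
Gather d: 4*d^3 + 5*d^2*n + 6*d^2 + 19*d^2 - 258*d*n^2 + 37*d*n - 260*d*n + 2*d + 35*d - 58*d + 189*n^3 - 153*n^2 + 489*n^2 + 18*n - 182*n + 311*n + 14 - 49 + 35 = 4*d^3 + d^2*(5*n + 25) + d*(-258*n^2 - 223*n - 21) + 189*n^3 + 336*n^2 + 147*n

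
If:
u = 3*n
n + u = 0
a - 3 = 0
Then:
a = 3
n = 0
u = 0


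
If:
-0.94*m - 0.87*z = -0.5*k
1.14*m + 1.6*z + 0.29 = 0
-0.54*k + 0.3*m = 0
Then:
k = 2.07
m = 3.72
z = -2.83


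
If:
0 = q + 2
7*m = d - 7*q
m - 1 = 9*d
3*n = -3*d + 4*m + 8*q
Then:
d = 7/62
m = 125/62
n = -171/62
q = -2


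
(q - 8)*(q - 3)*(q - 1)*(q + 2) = q^4 - 10*q^3 + 11*q^2 + 46*q - 48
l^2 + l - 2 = (l - 1)*(l + 2)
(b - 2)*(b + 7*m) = b^2 + 7*b*m - 2*b - 14*m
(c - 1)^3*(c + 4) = c^4 + c^3 - 9*c^2 + 11*c - 4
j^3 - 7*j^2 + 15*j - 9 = (j - 3)^2*(j - 1)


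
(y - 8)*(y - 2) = y^2 - 10*y + 16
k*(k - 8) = k^2 - 8*k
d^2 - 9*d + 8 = (d - 8)*(d - 1)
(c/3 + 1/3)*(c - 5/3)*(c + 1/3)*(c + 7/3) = c^4/3 + 2*c^3/3 - 8*c^2/9 - 134*c/81 - 35/81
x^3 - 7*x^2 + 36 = (x - 6)*(x - 3)*(x + 2)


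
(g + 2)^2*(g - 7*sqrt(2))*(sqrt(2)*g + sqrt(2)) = sqrt(2)*g^4 - 14*g^3 + 5*sqrt(2)*g^3 - 70*g^2 + 8*sqrt(2)*g^2 - 112*g + 4*sqrt(2)*g - 56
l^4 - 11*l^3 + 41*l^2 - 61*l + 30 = (l - 5)*(l - 3)*(l - 2)*(l - 1)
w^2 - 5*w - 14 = (w - 7)*(w + 2)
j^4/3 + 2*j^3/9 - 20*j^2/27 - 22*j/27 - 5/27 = (j/3 + 1/3)*(j - 5/3)*(j + 1/3)*(j + 1)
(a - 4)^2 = a^2 - 8*a + 16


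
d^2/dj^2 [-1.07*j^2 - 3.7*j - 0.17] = -2.14000000000000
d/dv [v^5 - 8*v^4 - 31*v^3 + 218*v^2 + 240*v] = 5*v^4 - 32*v^3 - 93*v^2 + 436*v + 240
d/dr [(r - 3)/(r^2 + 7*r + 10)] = (r^2 + 7*r - (r - 3)*(2*r + 7) + 10)/(r^2 + 7*r + 10)^2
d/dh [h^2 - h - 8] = 2*h - 1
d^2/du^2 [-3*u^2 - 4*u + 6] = -6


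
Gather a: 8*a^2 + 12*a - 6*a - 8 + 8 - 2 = 8*a^2 + 6*a - 2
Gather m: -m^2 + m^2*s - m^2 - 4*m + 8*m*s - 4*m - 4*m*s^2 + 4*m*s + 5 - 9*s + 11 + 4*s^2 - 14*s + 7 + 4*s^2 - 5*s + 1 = m^2*(s - 2) + m*(-4*s^2 + 12*s - 8) + 8*s^2 - 28*s + 24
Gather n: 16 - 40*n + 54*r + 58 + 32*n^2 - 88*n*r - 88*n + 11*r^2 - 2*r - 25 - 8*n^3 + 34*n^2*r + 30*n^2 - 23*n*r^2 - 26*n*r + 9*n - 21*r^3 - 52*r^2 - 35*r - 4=-8*n^3 + n^2*(34*r + 62) + n*(-23*r^2 - 114*r - 119) - 21*r^3 - 41*r^2 + 17*r + 45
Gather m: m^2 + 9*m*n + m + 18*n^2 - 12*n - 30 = m^2 + m*(9*n + 1) + 18*n^2 - 12*n - 30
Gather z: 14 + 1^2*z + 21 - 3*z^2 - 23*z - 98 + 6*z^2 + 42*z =3*z^2 + 20*z - 63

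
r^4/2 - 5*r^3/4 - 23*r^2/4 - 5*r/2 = r*(r/2 + 1)*(r - 5)*(r + 1/2)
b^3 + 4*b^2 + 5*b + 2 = (b + 1)^2*(b + 2)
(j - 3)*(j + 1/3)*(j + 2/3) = j^3 - 2*j^2 - 25*j/9 - 2/3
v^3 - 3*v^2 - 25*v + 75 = (v - 5)*(v - 3)*(v + 5)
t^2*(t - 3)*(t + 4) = t^4 + t^3 - 12*t^2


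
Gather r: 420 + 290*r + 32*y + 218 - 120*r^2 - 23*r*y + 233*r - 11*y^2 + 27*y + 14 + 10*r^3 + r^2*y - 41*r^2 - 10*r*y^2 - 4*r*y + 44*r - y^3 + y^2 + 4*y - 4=10*r^3 + r^2*(y - 161) + r*(-10*y^2 - 27*y + 567) - y^3 - 10*y^2 + 63*y + 648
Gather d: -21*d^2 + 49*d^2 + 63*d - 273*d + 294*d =28*d^2 + 84*d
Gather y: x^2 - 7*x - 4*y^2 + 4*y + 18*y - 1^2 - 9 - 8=x^2 - 7*x - 4*y^2 + 22*y - 18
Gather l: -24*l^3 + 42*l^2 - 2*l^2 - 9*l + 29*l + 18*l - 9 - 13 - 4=-24*l^3 + 40*l^2 + 38*l - 26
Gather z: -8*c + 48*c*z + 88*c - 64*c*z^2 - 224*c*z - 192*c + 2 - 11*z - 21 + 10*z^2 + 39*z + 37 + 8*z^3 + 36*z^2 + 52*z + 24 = -112*c + 8*z^3 + z^2*(46 - 64*c) + z*(80 - 176*c) + 42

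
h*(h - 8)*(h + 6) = h^3 - 2*h^2 - 48*h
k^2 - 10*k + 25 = (k - 5)^2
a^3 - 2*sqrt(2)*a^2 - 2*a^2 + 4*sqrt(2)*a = a*(a - 2)*(a - 2*sqrt(2))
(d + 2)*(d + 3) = d^2 + 5*d + 6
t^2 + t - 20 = (t - 4)*(t + 5)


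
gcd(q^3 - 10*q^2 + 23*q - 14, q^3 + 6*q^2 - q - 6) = q - 1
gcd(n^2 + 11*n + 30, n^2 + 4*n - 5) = n + 5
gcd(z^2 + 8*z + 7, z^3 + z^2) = z + 1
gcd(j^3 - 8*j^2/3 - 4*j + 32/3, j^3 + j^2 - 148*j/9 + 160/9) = j - 8/3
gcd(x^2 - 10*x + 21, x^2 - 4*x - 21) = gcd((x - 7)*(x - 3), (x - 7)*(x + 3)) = x - 7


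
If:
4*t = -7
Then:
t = -7/4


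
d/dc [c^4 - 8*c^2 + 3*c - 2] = 4*c^3 - 16*c + 3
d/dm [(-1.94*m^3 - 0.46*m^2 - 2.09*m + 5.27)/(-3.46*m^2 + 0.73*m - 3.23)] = (6.7124*m^4 - 2.8324*m^3 + 11.2314*m^2 + 39.44*m + 2.9036)/(11.9716*m^4 - 5.0516*m^3 + 22.8845*m^2 - 4.7158*m + 10.4329)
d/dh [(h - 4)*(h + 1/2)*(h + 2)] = 3*h^2 - 3*h - 9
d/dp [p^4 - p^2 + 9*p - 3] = 4*p^3 - 2*p + 9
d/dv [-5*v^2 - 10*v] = -10*v - 10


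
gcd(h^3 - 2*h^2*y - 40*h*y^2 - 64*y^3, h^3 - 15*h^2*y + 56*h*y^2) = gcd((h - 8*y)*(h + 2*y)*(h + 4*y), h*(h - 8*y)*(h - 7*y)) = -h + 8*y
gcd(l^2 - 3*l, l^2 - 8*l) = l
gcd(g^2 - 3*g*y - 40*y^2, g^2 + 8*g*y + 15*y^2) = g + 5*y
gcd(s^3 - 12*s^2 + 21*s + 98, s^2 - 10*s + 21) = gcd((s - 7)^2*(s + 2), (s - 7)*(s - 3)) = s - 7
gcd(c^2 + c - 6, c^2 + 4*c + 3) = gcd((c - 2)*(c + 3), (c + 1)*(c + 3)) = c + 3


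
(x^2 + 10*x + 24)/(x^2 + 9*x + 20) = (x + 6)/(x + 5)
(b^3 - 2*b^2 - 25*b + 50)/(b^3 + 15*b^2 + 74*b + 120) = (b^2 - 7*b + 10)/(b^2 + 10*b + 24)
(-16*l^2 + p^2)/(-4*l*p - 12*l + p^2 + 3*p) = (4*l + p)/(p + 3)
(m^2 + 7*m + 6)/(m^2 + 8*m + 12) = (m + 1)/(m + 2)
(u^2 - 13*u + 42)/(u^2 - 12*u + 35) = (u - 6)/(u - 5)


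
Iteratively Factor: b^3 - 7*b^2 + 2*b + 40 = (b - 4)*(b^2 - 3*b - 10) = (b - 5)*(b - 4)*(b + 2)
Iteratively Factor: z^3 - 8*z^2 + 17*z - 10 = (z - 5)*(z^2 - 3*z + 2) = (z - 5)*(z - 1)*(z - 2)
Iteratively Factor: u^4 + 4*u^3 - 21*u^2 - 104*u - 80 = (u + 4)*(u^3 - 21*u - 20) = (u + 1)*(u + 4)*(u^2 - u - 20) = (u + 1)*(u + 4)^2*(u - 5)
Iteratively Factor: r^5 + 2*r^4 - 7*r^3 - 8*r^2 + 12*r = (r + 2)*(r^4 - 7*r^2 + 6*r) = (r + 2)*(r + 3)*(r^3 - 3*r^2 + 2*r) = r*(r + 2)*(r + 3)*(r^2 - 3*r + 2) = r*(r - 2)*(r + 2)*(r + 3)*(r - 1)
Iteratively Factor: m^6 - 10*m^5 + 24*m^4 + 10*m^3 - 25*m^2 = (m)*(m^5 - 10*m^4 + 24*m^3 + 10*m^2 - 25*m) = m*(m - 1)*(m^4 - 9*m^3 + 15*m^2 + 25*m) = m*(m - 5)*(m - 1)*(m^3 - 4*m^2 - 5*m) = m*(m - 5)^2*(m - 1)*(m^2 + m) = m^2*(m - 5)^2*(m - 1)*(m + 1)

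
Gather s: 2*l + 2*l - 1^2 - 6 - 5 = 4*l - 12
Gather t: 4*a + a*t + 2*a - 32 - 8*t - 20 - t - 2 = 6*a + t*(a - 9) - 54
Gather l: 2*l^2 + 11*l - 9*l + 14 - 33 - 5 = 2*l^2 + 2*l - 24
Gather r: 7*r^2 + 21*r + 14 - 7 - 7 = 7*r^2 + 21*r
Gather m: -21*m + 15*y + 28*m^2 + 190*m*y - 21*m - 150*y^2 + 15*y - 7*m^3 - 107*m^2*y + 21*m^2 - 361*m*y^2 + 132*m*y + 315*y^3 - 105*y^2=-7*m^3 + m^2*(49 - 107*y) + m*(-361*y^2 + 322*y - 42) + 315*y^3 - 255*y^2 + 30*y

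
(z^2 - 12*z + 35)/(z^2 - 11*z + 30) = (z - 7)/(z - 6)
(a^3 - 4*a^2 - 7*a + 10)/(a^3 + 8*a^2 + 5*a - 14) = (a - 5)/(a + 7)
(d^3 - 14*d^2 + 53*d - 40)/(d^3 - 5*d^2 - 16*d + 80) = (d^2 - 9*d + 8)/(d^2 - 16)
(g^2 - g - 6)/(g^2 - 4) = (g - 3)/(g - 2)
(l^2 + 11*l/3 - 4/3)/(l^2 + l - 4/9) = 3*(l + 4)/(3*l + 4)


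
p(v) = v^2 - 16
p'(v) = 2*v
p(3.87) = -1.02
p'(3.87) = 7.74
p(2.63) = -9.08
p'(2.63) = 5.26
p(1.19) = -14.58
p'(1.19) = 2.38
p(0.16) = -15.97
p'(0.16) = 0.32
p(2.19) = -11.20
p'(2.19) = 4.38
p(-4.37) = 3.10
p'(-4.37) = -8.74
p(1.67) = -13.21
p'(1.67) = 3.34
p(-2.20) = -11.16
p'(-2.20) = -4.40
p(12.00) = 128.00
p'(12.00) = 24.00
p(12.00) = 128.00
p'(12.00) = 24.00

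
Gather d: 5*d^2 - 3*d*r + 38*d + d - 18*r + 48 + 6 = 5*d^2 + d*(39 - 3*r) - 18*r + 54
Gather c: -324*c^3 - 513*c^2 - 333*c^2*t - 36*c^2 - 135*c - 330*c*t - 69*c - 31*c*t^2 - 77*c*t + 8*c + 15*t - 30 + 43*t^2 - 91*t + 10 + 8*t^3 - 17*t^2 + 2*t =-324*c^3 + c^2*(-333*t - 549) + c*(-31*t^2 - 407*t - 196) + 8*t^3 + 26*t^2 - 74*t - 20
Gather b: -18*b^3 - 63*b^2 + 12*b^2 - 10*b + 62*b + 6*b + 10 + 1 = -18*b^3 - 51*b^2 + 58*b + 11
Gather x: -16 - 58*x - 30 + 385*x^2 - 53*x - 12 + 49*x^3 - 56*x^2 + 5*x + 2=49*x^3 + 329*x^2 - 106*x - 56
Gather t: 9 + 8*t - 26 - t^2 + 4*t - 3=-t^2 + 12*t - 20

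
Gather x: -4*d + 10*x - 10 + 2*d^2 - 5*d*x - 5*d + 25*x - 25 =2*d^2 - 9*d + x*(35 - 5*d) - 35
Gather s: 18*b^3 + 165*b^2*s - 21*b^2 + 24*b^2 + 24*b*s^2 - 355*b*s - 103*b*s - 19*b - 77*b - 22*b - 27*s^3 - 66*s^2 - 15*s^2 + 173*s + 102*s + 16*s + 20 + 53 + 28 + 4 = 18*b^3 + 3*b^2 - 118*b - 27*s^3 + s^2*(24*b - 81) + s*(165*b^2 - 458*b + 291) + 105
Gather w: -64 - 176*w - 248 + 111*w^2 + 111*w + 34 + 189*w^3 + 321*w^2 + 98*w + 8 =189*w^3 + 432*w^2 + 33*w - 270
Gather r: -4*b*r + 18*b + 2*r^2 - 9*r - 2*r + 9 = 18*b + 2*r^2 + r*(-4*b - 11) + 9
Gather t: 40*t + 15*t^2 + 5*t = 15*t^2 + 45*t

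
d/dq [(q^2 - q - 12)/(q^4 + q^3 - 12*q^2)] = (q*(2*q - 1)*(q^2 + q - 12) + (-q^2 + q + 12)*(4*q^2 + 3*q - 24))/(q^3*(q^2 + q - 12)^2)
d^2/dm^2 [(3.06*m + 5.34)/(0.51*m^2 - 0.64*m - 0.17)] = ((-9.3636*m - 1.53)*(-0.51*m^2 + 0.64*m + 0.17) - (1.02*m - 0.64)*(2.04*m - 1.28)*(3.06*m + 5.34))/(-0.51*m^2 + 0.64*m + 0.17)^3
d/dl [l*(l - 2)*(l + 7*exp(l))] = 7*l^2*exp(l) + 3*l^2 - 4*l - 14*exp(l)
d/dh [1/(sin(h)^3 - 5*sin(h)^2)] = (10 - 3*sin(h))*cos(h)/((sin(h) - 5)^2*sin(h)^3)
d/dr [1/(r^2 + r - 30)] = (-2*r - 1)/(r^2 + r - 30)^2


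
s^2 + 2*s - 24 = (s - 4)*(s + 6)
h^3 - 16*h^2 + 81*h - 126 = (h - 7)*(h - 6)*(h - 3)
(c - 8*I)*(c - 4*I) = c^2 - 12*I*c - 32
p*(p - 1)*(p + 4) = p^3 + 3*p^2 - 4*p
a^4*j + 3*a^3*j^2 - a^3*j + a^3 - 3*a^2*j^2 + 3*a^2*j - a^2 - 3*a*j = a*(a - 1)*(a + 3*j)*(a*j + 1)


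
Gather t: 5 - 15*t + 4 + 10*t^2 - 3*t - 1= 10*t^2 - 18*t + 8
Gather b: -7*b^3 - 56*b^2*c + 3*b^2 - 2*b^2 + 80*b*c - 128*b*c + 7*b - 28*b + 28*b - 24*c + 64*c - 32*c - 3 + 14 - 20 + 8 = -7*b^3 + b^2*(1 - 56*c) + b*(7 - 48*c) + 8*c - 1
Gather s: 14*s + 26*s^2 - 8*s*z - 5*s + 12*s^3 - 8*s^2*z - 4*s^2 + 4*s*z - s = 12*s^3 + s^2*(22 - 8*z) + s*(8 - 4*z)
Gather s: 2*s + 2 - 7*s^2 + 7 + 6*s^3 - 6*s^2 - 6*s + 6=6*s^3 - 13*s^2 - 4*s + 15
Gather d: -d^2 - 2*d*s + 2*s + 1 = -d^2 - 2*d*s + 2*s + 1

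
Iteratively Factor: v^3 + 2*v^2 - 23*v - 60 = (v + 4)*(v^2 - 2*v - 15) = (v - 5)*(v + 4)*(v + 3)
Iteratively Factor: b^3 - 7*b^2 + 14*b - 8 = (b - 4)*(b^2 - 3*b + 2) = (b - 4)*(b - 1)*(b - 2)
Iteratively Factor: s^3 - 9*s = (s - 3)*(s^2 + 3*s) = (s - 3)*(s + 3)*(s)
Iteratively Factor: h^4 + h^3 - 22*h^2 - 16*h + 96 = (h - 2)*(h^3 + 3*h^2 - 16*h - 48) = (h - 2)*(h + 3)*(h^2 - 16) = (h - 2)*(h + 3)*(h + 4)*(h - 4)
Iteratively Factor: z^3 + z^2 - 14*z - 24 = (z + 3)*(z^2 - 2*z - 8) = (z + 2)*(z + 3)*(z - 4)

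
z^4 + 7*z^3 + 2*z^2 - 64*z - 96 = (z - 3)*(z + 2)*(z + 4)^2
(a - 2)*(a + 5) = a^2 + 3*a - 10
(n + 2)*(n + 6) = n^2 + 8*n + 12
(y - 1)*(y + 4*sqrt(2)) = y^2 - y + 4*sqrt(2)*y - 4*sqrt(2)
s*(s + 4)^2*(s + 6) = s^4 + 14*s^3 + 64*s^2 + 96*s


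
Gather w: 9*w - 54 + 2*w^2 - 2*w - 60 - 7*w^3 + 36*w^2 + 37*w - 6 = -7*w^3 + 38*w^2 + 44*w - 120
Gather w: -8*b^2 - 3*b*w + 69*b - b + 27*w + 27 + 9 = -8*b^2 + 68*b + w*(27 - 3*b) + 36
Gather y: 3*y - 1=3*y - 1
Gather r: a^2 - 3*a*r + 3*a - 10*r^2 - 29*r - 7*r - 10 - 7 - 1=a^2 + 3*a - 10*r^2 + r*(-3*a - 36) - 18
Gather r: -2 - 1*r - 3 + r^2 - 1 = r^2 - r - 6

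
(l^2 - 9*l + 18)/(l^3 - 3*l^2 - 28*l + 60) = (l - 3)/(l^2 + 3*l - 10)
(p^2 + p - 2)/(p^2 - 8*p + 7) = (p + 2)/(p - 7)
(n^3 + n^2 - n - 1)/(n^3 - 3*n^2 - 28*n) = (-n^3 - n^2 + n + 1)/(n*(-n^2 + 3*n + 28))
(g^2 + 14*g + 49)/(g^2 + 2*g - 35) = (g + 7)/(g - 5)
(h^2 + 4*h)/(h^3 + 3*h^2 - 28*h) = (h + 4)/(h^2 + 3*h - 28)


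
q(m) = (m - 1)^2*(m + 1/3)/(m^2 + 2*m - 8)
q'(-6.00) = -2.83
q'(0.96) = 0.02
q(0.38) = -0.04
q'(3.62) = 0.59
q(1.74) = -0.76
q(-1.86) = 1.51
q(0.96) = -0.00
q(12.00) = 9.33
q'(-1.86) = -2.36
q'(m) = (-2*m - 2)*(m - 1)^2*(m + 1/3)/(m^2 + 2*m - 8)^2 + (m - 1)^2/(m^2 + 2*m - 8) + (m + 1/3)*(2*m - 2)/(m^2 + 2*m - 8)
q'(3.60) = 0.58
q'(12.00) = 0.94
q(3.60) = 2.19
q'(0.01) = -0.05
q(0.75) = -0.01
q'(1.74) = -5.22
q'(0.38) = 0.06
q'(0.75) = 0.07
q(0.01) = -0.04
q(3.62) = 2.20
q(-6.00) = -17.35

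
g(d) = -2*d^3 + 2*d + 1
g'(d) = 2 - 6*d^2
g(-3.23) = 61.94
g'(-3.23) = -60.60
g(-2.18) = 17.36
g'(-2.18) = -26.51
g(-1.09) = 1.41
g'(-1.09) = -5.13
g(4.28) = -147.25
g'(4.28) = -107.91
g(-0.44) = 0.29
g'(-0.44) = 0.84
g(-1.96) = 12.14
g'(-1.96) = -21.05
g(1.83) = -7.60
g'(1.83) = -18.09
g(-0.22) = 0.58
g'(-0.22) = 1.71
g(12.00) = -3431.00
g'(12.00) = -862.00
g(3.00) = -47.00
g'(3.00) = -52.00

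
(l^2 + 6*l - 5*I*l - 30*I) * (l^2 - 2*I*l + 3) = l^4 + 6*l^3 - 7*I*l^3 - 7*l^2 - 42*I*l^2 - 42*l - 15*I*l - 90*I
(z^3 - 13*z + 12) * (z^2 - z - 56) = z^5 - z^4 - 69*z^3 + 25*z^2 + 716*z - 672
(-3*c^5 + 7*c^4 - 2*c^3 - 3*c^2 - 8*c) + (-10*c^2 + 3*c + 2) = -3*c^5 + 7*c^4 - 2*c^3 - 13*c^2 - 5*c + 2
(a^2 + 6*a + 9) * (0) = 0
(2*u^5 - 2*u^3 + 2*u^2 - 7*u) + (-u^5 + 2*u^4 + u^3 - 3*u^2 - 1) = u^5 + 2*u^4 - u^3 - u^2 - 7*u - 1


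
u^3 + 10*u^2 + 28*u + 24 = (u + 2)^2*(u + 6)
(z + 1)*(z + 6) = z^2 + 7*z + 6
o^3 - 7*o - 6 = (o - 3)*(o + 1)*(o + 2)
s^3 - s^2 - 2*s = s*(s - 2)*(s + 1)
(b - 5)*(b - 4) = b^2 - 9*b + 20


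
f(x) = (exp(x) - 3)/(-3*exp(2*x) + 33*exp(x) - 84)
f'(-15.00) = 0.00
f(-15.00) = 0.04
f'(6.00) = 0.00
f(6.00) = 0.00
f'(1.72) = 0.99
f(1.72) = 0.38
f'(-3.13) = 0.00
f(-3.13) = 0.04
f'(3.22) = 0.03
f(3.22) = -0.02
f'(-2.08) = 0.00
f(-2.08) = 0.04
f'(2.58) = 0.14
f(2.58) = -0.06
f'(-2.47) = 0.00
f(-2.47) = 0.04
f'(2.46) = 0.21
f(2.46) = -0.08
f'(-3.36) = 0.00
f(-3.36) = 0.04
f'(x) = (exp(x) - 3)*(6*exp(2*x) - 33*exp(x))/(-3*exp(2*x) + 33*exp(x) - 84)^2 + exp(x)/(-3*exp(2*x) + 33*exp(x) - 84)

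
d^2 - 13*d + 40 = (d - 8)*(d - 5)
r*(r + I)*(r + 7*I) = r^3 + 8*I*r^2 - 7*r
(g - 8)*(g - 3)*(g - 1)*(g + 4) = g^4 - 8*g^3 - 13*g^2 + 116*g - 96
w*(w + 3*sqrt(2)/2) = w^2 + 3*sqrt(2)*w/2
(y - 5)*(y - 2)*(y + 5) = y^3 - 2*y^2 - 25*y + 50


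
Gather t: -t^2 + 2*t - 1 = -t^2 + 2*t - 1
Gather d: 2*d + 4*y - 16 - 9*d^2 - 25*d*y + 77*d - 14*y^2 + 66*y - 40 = -9*d^2 + d*(79 - 25*y) - 14*y^2 + 70*y - 56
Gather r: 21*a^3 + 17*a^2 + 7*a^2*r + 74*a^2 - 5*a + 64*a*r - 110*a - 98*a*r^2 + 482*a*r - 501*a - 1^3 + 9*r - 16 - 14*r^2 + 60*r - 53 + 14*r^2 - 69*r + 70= 21*a^3 + 91*a^2 - 98*a*r^2 - 616*a + r*(7*a^2 + 546*a)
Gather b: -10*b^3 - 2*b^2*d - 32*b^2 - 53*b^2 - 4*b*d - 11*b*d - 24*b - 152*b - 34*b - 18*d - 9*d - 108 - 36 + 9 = -10*b^3 + b^2*(-2*d - 85) + b*(-15*d - 210) - 27*d - 135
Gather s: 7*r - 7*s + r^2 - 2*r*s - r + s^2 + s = r^2 + 6*r + s^2 + s*(-2*r - 6)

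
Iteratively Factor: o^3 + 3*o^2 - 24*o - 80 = (o - 5)*(o^2 + 8*o + 16) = (o - 5)*(o + 4)*(o + 4)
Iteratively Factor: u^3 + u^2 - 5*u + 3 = (u + 3)*(u^2 - 2*u + 1) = (u - 1)*(u + 3)*(u - 1)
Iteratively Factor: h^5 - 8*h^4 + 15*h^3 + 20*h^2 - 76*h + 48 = (h - 3)*(h^4 - 5*h^3 + 20*h - 16) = (h - 3)*(h - 2)*(h^3 - 3*h^2 - 6*h + 8) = (h - 3)*(h - 2)*(h + 2)*(h^2 - 5*h + 4) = (h - 3)*(h - 2)*(h - 1)*(h + 2)*(h - 4)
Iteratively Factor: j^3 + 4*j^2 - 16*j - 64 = (j + 4)*(j^2 - 16) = (j - 4)*(j + 4)*(j + 4)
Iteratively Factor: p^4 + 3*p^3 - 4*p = (p + 2)*(p^3 + p^2 - 2*p) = (p - 1)*(p + 2)*(p^2 + 2*p) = (p - 1)*(p + 2)^2*(p)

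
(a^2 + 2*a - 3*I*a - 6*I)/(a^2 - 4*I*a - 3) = (a + 2)/(a - I)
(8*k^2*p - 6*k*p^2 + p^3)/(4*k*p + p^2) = (8*k^2 - 6*k*p + p^2)/(4*k + p)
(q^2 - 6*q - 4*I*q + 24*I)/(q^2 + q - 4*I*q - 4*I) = (q - 6)/(q + 1)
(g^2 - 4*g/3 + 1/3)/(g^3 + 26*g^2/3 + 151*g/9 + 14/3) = 3*(3*g^2 - 4*g + 1)/(9*g^3 + 78*g^2 + 151*g + 42)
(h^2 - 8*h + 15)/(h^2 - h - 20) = (h - 3)/(h + 4)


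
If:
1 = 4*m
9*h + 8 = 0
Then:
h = -8/9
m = 1/4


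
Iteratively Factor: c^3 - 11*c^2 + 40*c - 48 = (c - 4)*(c^2 - 7*c + 12) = (c - 4)^2*(c - 3)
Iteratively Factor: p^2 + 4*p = (p)*(p + 4)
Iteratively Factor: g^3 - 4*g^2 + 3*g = (g - 3)*(g^2 - g) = g*(g - 3)*(g - 1)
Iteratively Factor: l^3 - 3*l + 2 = (l - 1)*(l^2 + l - 2) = (l - 1)^2*(l + 2)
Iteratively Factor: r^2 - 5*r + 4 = (r - 1)*(r - 4)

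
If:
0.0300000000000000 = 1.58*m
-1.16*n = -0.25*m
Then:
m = 0.02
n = 0.00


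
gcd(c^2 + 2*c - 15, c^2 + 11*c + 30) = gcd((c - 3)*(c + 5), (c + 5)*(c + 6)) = c + 5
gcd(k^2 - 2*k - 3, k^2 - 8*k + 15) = k - 3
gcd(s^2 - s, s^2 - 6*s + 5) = s - 1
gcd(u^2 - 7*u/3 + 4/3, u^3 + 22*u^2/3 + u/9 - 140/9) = u - 4/3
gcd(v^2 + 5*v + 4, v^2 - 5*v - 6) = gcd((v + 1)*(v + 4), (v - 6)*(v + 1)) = v + 1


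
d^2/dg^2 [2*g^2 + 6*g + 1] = 4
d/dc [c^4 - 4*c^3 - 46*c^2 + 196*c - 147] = 4*c^3 - 12*c^2 - 92*c + 196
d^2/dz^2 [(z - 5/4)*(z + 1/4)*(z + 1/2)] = 6*z - 1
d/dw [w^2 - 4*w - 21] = 2*w - 4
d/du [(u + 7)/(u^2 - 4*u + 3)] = (u^2 - 4*u - 2*(u - 2)*(u + 7) + 3)/(u^2 - 4*u + 3)^2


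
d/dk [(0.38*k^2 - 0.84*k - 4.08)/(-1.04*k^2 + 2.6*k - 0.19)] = (0.1144*k^2 - 8.6308*k + 10.7676)/(1.0816*k^4 - 5.408*k^3 + 7.1552*k^2 - 0.988*k + 0.0361)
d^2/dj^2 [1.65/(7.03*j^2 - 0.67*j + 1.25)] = (-163.08897*j^2 + 15.54333*j + 1.65*(14.06*j - 0.67)*(28.12*j - 1.34) - 28.99875)/(7.03*j^2 - 0.67*j + 1.25)^3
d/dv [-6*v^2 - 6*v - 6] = -12*v - 6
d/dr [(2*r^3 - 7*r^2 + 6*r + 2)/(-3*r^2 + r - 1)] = (-6*r^4 + 4*r^3 + 5*r^2 + 26*r - 8)/(9*r^4 - 6*r^3 + 7*r^2 - 2*r + 1)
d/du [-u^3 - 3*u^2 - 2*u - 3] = -3*u^2 - 6*u - 2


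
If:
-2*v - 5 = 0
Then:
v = -5/2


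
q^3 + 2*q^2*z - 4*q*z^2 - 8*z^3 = (q - 2*z)*(q + 2*z)^2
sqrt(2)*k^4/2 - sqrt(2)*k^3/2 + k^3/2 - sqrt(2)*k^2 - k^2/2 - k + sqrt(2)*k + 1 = (k - 1)*(k - sqrt(2))*(k + sqrt(2)/2)*(sqrt(2)*k/2 + 1)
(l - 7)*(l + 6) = l^2 - l - 42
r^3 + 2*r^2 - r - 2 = (r - 1)*(r + 1)*(r + 2)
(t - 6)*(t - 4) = t^2 - 10*t + 24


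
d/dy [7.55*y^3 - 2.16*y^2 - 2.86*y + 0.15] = 22.65*y^2 - 4.32*y - 2.86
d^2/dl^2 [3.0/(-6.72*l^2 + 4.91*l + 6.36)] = (-270.9504*l^2 + 197.9712*l + 3.0*(13.44*l - 4.91)*(26.88*l - 9.82) + 256.4352)/(-6.72*l^2 + 4.91*l + 6.36)^3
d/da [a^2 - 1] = 2*a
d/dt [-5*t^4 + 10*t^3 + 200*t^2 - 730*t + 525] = -20*t^3 + 30*t^2 + 400*t - 730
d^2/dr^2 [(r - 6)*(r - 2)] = 2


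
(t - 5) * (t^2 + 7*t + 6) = t^3 + 2*t^2 - 29*t - 30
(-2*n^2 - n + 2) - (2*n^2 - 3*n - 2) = -4*n^2 + 2*n + 4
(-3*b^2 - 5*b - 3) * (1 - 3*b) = 9*b^3 + 12*b^2 + 4*b - 3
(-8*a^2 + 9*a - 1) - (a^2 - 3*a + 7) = -9*a^2 + 12*a - 8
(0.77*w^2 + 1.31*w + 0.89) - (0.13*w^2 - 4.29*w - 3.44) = 0.64*w^2 + 5.6*w + 4.33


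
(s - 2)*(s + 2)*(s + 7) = s^3 + 7*s^2 - 4*s - 28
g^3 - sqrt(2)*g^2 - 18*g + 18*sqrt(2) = (g - 3*sqrt(2))*(g - sqrt(2))*(g + 3*sqrt(2))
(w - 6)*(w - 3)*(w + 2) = w^3 - 7*w^2 + 36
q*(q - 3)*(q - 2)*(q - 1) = q^4 - 6*q^3 + 11*q^2 - 6*q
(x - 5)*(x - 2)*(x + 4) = x^3 - 3*x^2 - 18*x + 40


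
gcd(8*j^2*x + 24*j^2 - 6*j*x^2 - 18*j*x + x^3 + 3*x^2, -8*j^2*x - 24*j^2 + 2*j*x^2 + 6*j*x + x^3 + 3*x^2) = -2*j*x - 6*j + x^2 + 3*x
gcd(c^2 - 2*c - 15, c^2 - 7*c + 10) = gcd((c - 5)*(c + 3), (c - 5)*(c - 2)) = c - 5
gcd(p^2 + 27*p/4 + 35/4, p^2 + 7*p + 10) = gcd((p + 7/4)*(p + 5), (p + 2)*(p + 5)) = p + 5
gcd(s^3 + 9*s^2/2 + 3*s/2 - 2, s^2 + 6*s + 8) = s + 4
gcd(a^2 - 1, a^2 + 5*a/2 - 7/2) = a - 1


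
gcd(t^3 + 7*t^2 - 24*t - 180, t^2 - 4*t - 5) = t - 5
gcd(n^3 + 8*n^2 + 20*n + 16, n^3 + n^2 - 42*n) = 1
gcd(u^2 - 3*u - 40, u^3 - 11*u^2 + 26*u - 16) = u - 8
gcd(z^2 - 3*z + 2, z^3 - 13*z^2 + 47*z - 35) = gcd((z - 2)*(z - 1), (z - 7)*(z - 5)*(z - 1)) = z - 1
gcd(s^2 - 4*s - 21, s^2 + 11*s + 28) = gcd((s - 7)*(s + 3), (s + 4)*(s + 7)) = 1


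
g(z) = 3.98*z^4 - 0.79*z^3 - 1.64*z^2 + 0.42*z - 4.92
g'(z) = 15.92*z^3 - 2.37*z^2 - 3.28*z + 0.42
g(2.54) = 138.28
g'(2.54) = 237.68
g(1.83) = 30.15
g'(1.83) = 84.05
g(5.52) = 3509.76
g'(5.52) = 2587.79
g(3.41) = 484.26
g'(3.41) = 592.93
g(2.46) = 120.18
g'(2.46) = 215.01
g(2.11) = 60.13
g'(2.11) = 132.50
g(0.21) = -4.90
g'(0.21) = -0.23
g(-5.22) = 3015.62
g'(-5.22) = -2311.44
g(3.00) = 282.63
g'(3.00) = 399.09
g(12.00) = 80928.12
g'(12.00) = 27129.54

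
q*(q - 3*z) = q^2 - 3*q*z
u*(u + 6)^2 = u^3 + 12*u^2 + 36*u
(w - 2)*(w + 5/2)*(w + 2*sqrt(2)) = w^3 + w^2/2 + 2*sqrt(2)*w^2 - 5*w + sqrt(2)*w - 10*sqrt(2)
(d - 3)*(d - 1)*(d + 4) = d^3 - 13*d + 12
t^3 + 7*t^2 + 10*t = t*(t + 2)*(t + 5)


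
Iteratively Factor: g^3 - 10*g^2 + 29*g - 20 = (g - 1)*(g^2 - 9*g + 20) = (g - 5)*(g - 1)*(g - 4)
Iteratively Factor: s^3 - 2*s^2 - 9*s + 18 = (s - 3)*(s^2 + s - 6) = (s - 3)*(s - 2)*(s + 3)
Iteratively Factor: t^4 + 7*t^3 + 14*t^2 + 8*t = (t + 4)*(t^3 + 3*t^2 + 2*t) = (t + 2)*(t + 4)*(t^2 + t) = (t + 1)*(t + 2)*(t + 4)*(t)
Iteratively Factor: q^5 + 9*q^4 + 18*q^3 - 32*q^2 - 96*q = (q + 4)*(q^4 + 5*q^3 - 2*q^2 - 24*q) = (q + 3)*(q + 4)*(q^3 + 2*q^2 - 8*q) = (q - 2)*(q + 3)*(q + 4)*(q^2 + 4*q) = q*(q - 2)*(q + 3)*(q + 4)*(q + 4)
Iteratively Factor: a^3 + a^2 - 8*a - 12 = (a + 2)*(a^2 - a - 6) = (a + 2)^2*(a - 3)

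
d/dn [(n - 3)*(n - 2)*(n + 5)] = 3*n^2 - 19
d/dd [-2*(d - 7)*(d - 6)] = 26 - 4*d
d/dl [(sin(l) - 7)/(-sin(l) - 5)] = -12*cos(l)/(sin(l) + 5)^2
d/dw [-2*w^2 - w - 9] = -4*w - 1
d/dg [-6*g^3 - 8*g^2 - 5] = 2*g*(-9*g - 8)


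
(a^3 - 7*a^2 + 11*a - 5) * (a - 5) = a^4 - 12*a^3 + 46*a^2 - 60*a + 25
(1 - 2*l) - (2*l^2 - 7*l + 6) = -2*l^2 + 5*l - 5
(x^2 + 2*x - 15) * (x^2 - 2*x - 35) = x^4 - 54*x^2 - 40*x + 525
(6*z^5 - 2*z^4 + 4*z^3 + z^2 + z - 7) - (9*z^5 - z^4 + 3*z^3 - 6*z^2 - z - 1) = -3*z^5 - z^4 + z^3 + 7*z^2 + 2*z - 6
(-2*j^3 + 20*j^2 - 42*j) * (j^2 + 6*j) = -2*j^5 + 8*j^4 + 78*j^3 - 252*j^2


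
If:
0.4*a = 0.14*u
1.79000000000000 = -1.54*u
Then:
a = -0.41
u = -1.16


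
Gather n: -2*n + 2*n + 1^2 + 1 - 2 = 0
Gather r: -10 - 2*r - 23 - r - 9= -3*r - 42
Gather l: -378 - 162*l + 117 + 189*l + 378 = 27*l + 117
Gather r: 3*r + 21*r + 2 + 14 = 24*r + 16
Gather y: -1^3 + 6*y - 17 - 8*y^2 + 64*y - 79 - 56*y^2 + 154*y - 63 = -64*y^2 + 224*y - 160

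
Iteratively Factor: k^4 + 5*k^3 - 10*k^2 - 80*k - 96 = (k + 4)*(k^3 + k^2 - 14*k - 24) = (k + 3)*(k + 4)*(k^2 - 2*k - 8) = (k - 4)*(k + 3)*(k + 4)*(k + 2)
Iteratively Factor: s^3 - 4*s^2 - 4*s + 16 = (s - 2)*(s^2 - 2*s - 8) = (s - 2)*(s + 2)*(s - 4)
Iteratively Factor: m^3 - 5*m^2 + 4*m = (m - 4)*(m^2 - m) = m*(m - 4)*(m - 1)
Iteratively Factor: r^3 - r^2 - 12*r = (r)*(r^2 - r - 12) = r*(r + 3)*(r - 4)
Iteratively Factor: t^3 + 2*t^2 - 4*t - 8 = (t + 2)*(t^2 - 4) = (t - 2)*(t + 2)*(t + 2)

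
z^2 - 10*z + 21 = (z - 7)*(z - 3)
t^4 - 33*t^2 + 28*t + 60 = (t - 5)*(t - 2)*(t + 1)*(t + 6)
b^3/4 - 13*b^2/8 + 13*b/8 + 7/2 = (b/4 + 1/4)*(b - 4)*(b - 7/2)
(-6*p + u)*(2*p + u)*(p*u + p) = -12*p^3*u - 12*p^3 - 4*p^2*u^2 - 4*p^2*u + p*u^3 + p*u^2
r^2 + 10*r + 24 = (r + 4)*(r + 6)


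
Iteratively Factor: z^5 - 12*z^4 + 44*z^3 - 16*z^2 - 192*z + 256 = (z - 4)*(z^4 - 8*z^3 + 12*z^2 + 32*z - 64) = (z - 4)*(z - 2)*(z^3 - 6*z^2 + 32) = (z - 4)^2*(z - 2)*(z^2 - 2*z - 8) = (z - 4)^2*(z - 2)*(z + 2)*(z - 4)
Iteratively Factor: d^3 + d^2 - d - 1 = (d + 1)*(d^2 - 1) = (d - 1)*(d + 1)*(d + 1)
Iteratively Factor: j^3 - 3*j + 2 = (j - 1)*(j^2 + j - 2) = (j - 1)*(j + 2)*(j - 1)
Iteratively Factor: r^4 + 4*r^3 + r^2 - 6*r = (r)*(r^3 + 4*r^2 + r - 6) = r*(r - 1)*(r^2 + 5*r + 6) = r*(r - 1)*(r + 2)*(r + 3)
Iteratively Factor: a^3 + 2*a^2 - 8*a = (a + 4)*(a^2 - 2*a) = (a - 2)*(a + 4)*(a)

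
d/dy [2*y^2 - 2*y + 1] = 4*y - 2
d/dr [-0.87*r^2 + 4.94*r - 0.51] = 4.94 - 1.74*r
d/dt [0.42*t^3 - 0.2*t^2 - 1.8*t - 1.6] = 1.26*t^2 - 0.4*t - 1.8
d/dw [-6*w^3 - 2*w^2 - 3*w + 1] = -18*w^2 - 4*w - 3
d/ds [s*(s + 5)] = 2*s + 5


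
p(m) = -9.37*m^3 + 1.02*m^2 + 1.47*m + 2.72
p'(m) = -28.11*m^2 + 2.04*m + 1.47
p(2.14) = -81.29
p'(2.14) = -122.90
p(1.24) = -11.75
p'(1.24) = -39.22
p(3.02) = -241.62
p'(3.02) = -248.74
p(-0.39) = 2.86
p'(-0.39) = -3.60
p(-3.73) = 497.69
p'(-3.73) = -397.23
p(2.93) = -219.91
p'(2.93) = -233.87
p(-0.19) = 2.54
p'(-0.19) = 0.07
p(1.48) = -23.25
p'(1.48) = -57.08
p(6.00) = -1975.66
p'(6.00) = -998.25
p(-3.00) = 260.48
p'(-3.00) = -257.64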